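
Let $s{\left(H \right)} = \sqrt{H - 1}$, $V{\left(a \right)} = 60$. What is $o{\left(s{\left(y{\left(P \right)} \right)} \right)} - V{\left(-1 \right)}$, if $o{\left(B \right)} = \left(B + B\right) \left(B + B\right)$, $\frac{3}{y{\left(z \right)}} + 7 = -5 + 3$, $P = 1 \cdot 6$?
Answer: $- \frac{196}{3} \approx -65.333$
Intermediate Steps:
$P = 6$
$y{\left(z \right)} = - \frac{1}{3}$ ($y{\left(z \right)} = \frac{3}{-7 + \left(-5 + 3\right)} = \frac{3}{-7 - 2} = \frac{3}{-9} = 3 \left(- \frac{1}{9}\right) = - \frac{1}{3}$)
$s{\left(H \right)} = \sqrt{-1 + H}$
$o{\left(B \right)} = 4 B^{2}$ ($o{\left(B \right)} = 2 B 2 B = 4 B^{2}$)
$o{\left(s{\left(y{\left(P \right)} \right)} \right)} - V{\left(-1 \right)} = 4 \left(\sqrt{-1 - \frac{1}{3}}\right)^{2} - 60 = 4 \left(\sqrt{- \frac{4}{3}}\right)^{2} - 60 = 4 \left(\frac{2 i \sqrt{3}}{3}\right)^{2} - 60 = 4 \left(- \frac{4}{3}\right) - 60 = - \frac{16}{3} - 60 = - \frac{196}{3}$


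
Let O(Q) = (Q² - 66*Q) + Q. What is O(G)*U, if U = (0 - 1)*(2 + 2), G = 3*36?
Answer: -18576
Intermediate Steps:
G = 108
O(Q) = Q² - 65*Q
U = -4 (U = -1*4 = -4)
O(G)*U = (108*(-65 + 108))*(-4) = (108*43)*(-4) = 4644*(-4) = -18576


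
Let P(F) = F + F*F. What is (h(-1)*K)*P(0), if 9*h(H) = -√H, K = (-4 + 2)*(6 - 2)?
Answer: 0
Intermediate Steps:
P(F) = F + F²
K = -8 (K = -2*4 = -8)
h(H) = -√H/9 (h(H) = (-√H)/9 = -√H/9)
(h(-1)*K)*P(0) = (-I/9*(-8))*(0*(1 + 0)) = (-I/9*(-8))*(0*1) = (8*I/9)*0 = 0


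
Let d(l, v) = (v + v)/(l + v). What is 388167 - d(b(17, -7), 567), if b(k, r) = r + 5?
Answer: 219313221/565 ≈ 3.8817e+5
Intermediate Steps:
b(k, r) = 5 + r
d(l, v) = 2*v/(l + v) (d(l, v) = (2*v)/(l + v) = 2*v/(l + v))
388167 - d(b(17, -7), 567) = 388167 - 2*567/((5 - 7) + 567) = 388167 - 2*567/(-2 + 567) = 388167 - 2*567/565 = 388167 - 1*1134/565 = 388167 - 1134/565 = 219313221/565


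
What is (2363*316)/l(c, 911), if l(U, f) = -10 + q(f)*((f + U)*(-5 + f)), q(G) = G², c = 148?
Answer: 186677/199067755781 ≈ 9.3776e-7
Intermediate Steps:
l(U, f) = -10 + f²*(-5 + f)*(U + f) (l(U, f) = -10 + f²*((f + U)*(-5 + f)) = -10 + f²*((U + f)*(-5 + f)) = -10 + f²*((-5 + f)*(U + f)) = -10 + f²*(-5 + f)*(U + f))
(2363*316)/l(c, 911) = (2363*316)/(-10 + 911⁴ - 5*911³ + 148*911³ - 5*148*911²) = 746708/(-10 + 688768866241 - 5*756058031 + 148*756058031 - 5*148*829921) = 746708/(-10 + 688768866241 - 3780290155 + 111896588588 - 614141540) = 746708/796271023124 = 746708*(1/796271023124) = 186677/199067755781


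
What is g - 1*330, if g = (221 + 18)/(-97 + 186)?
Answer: -29131/89 ≈ -327.31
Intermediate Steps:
g = 239/89 ≈ 2.6854
g - 1*330 = 239/89 - 1*330 = 239/89 - 330 = -29131/89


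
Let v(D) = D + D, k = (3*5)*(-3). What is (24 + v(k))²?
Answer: 4356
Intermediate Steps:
k = -45 (k = 15*(-3) = -45)
v(D) = 2*D
(24 + v(k))² = (24 + 2*(-45))² = (24 - 90)² = (-66)² = 4356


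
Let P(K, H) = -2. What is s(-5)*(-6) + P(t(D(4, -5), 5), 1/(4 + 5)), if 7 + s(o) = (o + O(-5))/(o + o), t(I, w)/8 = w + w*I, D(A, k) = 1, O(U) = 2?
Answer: 191/5 ≈ 38.200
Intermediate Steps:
t(I, w) = 8*w + 8*I*w (t(I, w) = 8*(w + w*I) = 8*(w + I*w) = 8*w + 8*I*w)
s(o) = -7 + (2 + o)/(2*o) (s(o) = -7 + (o + 2)/(o + o) = -7 + (2 + o)/((2*o)) = -7 + (2 + o)*(1/(2*o)) = -7 + (2 + o)/(2*o))
s(-5)*(-6) + P(t(D(4, -5), 5), 1/(4 + 5)) = (-13/2 + 1/(-5))*(-6) - 2 = (-13/2 - ⅕)*(-6) - 2 = -67/10*(-6) - 2 = 201/5 - 2 = 191/5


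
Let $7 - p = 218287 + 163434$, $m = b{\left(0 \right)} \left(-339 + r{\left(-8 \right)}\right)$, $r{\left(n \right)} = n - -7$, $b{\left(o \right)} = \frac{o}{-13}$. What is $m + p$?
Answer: $-381714$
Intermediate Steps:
$b{\left(o \right)} = - \frac{o}{13}$ ($b{\left(o \right)} = o \left(- \frac{1}{13}\right) = - \frac{o}{13}$)
$r{\left(n \right)} = 7 + n$ ($r{\left(n \right)} = n + 7 = 7 + n$)
$m = 0$ ($m = \left(- \frac{1}{13}\right) 0 \left(-339 + \left(7 - 8\right)\right) = 0 \left(-339 - 1\right) = 0 \left(-340\right) = 0$)
$p = -381714$ ($p = 7 - \left(218287 + 163434\right) = 7 - 381721 = -381714$)
$m + p = 0 - 381714 = -381714$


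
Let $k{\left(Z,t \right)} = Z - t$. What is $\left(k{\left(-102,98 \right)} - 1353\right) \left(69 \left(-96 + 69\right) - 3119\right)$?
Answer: $7737046$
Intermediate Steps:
$\left(k{\left(-102,98 \right)} - 1353\right) \left(69 \left(-96 + 69\right) - 3119\right) = \left(\left(-102 - 98\right) - 1353\right) \left(69 \left(-96 + 69\right) - 3119\right) = \left(\left(-102 - 98\right) - 1353\right) \left(69 \left(-27\right) - 3119\right) = \left(-200 - 1353\right) \left(-1863 - 3119\right) = \left(-1553\right) \left(-4982\right) = 7737046$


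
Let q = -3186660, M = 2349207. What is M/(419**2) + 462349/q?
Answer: 7404953525831/559453216260 ≈ 13.236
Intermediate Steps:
M/(419**2) + 462349/q = 2349207/(419**2) + 462349/(-3186660) = 2349207/175561 + 462349*(-1/3186660) = 2349207*(1/175561) - 462349/3186660 = 2349207/175561 - 462349/3186660 = 7404953525831/559453216260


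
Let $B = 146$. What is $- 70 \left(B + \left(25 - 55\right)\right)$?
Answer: $-8120$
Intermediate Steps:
$- 70 \left(B + \left(25 - 55\right)\right) = - 70 \left(146 + \left(25 - 55\right)\right) = - 70 \left(146 - 30\right) = \left(-70\right) 116 = -8120$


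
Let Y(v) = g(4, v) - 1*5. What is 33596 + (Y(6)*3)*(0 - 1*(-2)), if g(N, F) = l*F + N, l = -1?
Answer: 33554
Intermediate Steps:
g(N, F) = N - F (g(N, F) = -F + N = N - F)
Y(v) = -1 - v (Y(v) = (4 - v) - 1*5 = (4 - v) - 5 = -1 - v)
33596 + (Y(6)*3)*(0 - 1*(-2)) = 33596 + ((-1 - 1*6)*3)*(0 - 1*(-2)) = 33596 + ((-1 - 6)*3)*(0 + 2) = 33596 - 7*3*2 = 33596 - 21*2 = 33596 - 42 = 33554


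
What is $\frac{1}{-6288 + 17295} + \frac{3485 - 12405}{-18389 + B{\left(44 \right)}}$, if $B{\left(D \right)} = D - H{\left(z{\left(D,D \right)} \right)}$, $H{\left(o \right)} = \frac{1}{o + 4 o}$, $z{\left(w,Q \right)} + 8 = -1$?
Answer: $\frac{1104758831}{2271635667} \approx 0.48633$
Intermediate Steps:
$z{\left(w,Q \right)} = -9$ ($z{\left(w,Q \right)} = -8 - 1 = -9$)
$H{\left(o \right)} = \frac{1}{5 o}$
$B{\left(D \right)} = \frac{1}{45} + D$ ($B{\left(D \right)} = D - \frac{1}{5 \left(-9\right)} = D - \frac{1}{5} \left(- \frac{1}{9}\right) = D - - \frac{1}{45} = D + \frac{1}{45} = \frac{1}{45} + D$)
$\frac{1}{-6288 + 17295} + \frac{3485 - 12405}{-18389 + B{\left(44 \right)}} = \frac{1}{-6288 + 17295} + \frac{3485 - 12405}{-18389 + \left(\frac{1}{45} + 44\right)} = \frac{1}{11007} - \frac{8920}{-18389 + \frac{1981}{45}} = \frac{1}{11007} - \frac{8920}{- \frac{825524}{45}} = \frac{1}{11007} - - \frac{100350}{206381} = \frac{1}{11007} + \frac{100350}{206381} = \frac{1104758831}{2271635667}$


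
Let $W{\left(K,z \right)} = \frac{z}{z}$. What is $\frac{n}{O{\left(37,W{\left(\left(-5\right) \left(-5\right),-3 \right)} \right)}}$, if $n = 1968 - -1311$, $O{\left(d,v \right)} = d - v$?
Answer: $\frac{1093}{12} \approx 91.083$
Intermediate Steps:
$W{\left(K,z \right)} = 1$
$n = 3279$ ($n = 1968 + 1311 = 3279$)
$\frac{n}{O{\left(37,W{\left(\left(-5\right) \left(-5\right),-3 \right)} \right)}} = \frac{3279}{37 - 1} = \frac{3279}{36} = 3279 \cdot \frac{1}{36} = \frac{1093}{12}$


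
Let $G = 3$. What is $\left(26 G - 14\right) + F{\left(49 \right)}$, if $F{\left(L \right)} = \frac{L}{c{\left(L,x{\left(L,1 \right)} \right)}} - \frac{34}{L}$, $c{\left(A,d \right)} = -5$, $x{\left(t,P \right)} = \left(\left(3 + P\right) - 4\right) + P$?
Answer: $\frac{13109}{245} \approx 53.506$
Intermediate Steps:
$x{\left(t,P \right)} = -1 + 2 P$ ($x{\left(t,P \right)} = \left(-1 + P\right) + P = -1 + 2 P$)
$F{\left(L \right)} = - \frac{34}{L} - \frac{L}{5}$ ($F{\left(L \right)} = \frac{L}{-5} - \frac{34}{L} = L \left(- \frac{1}{5}\right) - \frac{34}{L} = - \frac{L}{5} - \frac{34}{L} = - \frac{34}{L} - \frac{L}{5}$)
$\left(26 G - 14\right) + F{\left(49 \right)} = \left(26 \cdot 3 - 14\right) - \left(\frac{49}{5} + \frac{34}{49}\right) = \left(78 - 14\right) - \frac{2571}{245} = 64 - \frac{2571}{245} = \frac{13109}{245}$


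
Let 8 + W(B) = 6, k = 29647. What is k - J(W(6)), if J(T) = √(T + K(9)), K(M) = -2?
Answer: 29647 - 2*I ≈ 29647.0 - 2.0*I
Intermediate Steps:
W(B) = -2 (W(B) = -8 + 6 = -2)
J(T) = √(-2 + T) (J(T) = √(T - 2) = √(-2 + T))
k - J(W(6)) = 29647 - √(-2 - 2) = 29647 - √(-4) = 29647 - 2*I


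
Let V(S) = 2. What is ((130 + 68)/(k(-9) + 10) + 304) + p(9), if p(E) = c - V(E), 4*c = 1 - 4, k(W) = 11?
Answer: 8699/28 ≈ 310.68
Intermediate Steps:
c = -¾ (c = (1 - 4)/4 = (¼)*(-3) = -¾ ≈ -0.75000)
p(E) = -11/4 (p(E) = -¾ - 1*2 = -¾ - 2 = -11/4)
((130 + 68)/(k(-9) + 10) + 304) + p(9) = ((130 + 68)/(11 + 10) + 304) - 11/4 = (198/21 + 304) - 11/4 = (198*(1/21) + 304) - 11/4 = (66/7 + 304) - 11/4 = 2194/7 - 11/4 = 8699/28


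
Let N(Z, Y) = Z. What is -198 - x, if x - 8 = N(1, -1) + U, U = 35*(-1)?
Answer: -172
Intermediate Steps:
U = -35
x = -26 (x = 8 + (1 - 35) = 8 - 34 = -26)
-198 - x = -198 - 1*(-26) = -198 + 26 = -172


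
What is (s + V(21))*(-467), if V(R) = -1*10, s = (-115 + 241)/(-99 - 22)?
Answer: 623912/121 ≈ 5156.3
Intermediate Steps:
s = -126/121 (s = 126/(-121) = 126*(-1/121) = -126/121 ≈ -1.0413)
V(R) = -10
(s + V(21))*(-467) = (-126/121 - 10)*(-467) = -1336/121*(-467) = 623912/121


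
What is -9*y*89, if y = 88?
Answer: -70488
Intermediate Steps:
-9*y*89 = -9*88*89 = -792*89 = -70488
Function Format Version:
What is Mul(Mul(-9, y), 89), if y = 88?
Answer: -70488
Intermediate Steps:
Mul(Mul(-9, y), 89) = Mul(Mul(-9, 88), 89) = Mul(-792, 89) = -70488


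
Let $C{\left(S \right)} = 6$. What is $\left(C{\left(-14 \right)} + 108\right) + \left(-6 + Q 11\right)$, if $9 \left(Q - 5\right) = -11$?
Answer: $\frac{1346}{9} \approx 149.56$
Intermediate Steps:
$Q = \frac{34}{9}$ ($Q = 5 + \frac{1}{9} \left(-11\right) = 5 - \frac{11}{9} = \frac{34}{9} \approx 3.7778$)
$\left(C{\left(-14 \right)} + 108\right) + \left(-6 + Q 11\right) = \left(6 + 108\right) + \left(-6 + \frac{34}{9} \cdot 11\right) = 114 + \left(-6 + \frac{374}{9}\right) = 114 + \frac{320}{9} = \frac{1346}{9}$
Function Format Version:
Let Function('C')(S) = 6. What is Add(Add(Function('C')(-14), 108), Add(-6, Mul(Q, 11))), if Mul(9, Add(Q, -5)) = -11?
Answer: Rational(1346, 9) ≈ 149.56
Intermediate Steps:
Q = Rational(34, 9) (Q = Add(5, Mul(Rational(1, 9), -11)) = Add(5, Rational(-11, 9)) = Rational(34, 9) ≈ 3.7778)
Add(Add(Function('C')(-14), 108), Add(-6, Mul(Q, 11))) = Add(Add(6, 108), Add(-6, Mul(Rational(34, 9), 11))) = Add(114, Add(-6, Rational(374, 9))) = Add(114, Rational(320, 9)) = Rational(1346, 9)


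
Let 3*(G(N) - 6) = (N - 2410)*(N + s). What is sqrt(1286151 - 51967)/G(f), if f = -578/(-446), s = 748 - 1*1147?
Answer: 49729*sqrt(308546)/7939809355 ≈ 0.0034790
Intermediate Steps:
s = -399 (s = 748 - 1147 = -399)
f = 289/223 (f = -578*(-1/446) = 289/223 ≈ 1.2960)
G(N) = 6 + (-2410 + N)*(-399 + N)/3 (G(N) = 6 + ((N - 2410)*(N - 399))/3 = 6 + ((-2410 + N)*(-399 + N))/3 = 6 + (-2410 + N)*(-399 + N)/3)
sqrt(1286151 - 51967)/G(f) = sqrt(1286151 - 51967)/(320536 - 2809/3*289/223 + (289/223)**2/3) = sqrt(1234184)/(320536 - 811801/669 + (1/3)*(83521/49729)) = (2*sqrt(308546))/(320536 - 811801/669 + 83521/149187) = (2*sqrt(308546))/(15879618710/49729) = (2*sqrt(308546))*(49729/15879618710) = 49729*sqrt(308546)/7939809355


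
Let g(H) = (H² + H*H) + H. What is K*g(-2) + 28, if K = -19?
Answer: -86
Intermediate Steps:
g(H) = H + 2*H² (g(H) = (H² + H²) + H = 2*H² + H = H + 2*H²)
K*g(-2) + 28 = -(-38)*(1 + 2*(-2)) + 28 = -(-38)*(1 - 4) + 28 = -(-38)*(-3) + 28 = -19*6 + 28 = -114 + 28 = -86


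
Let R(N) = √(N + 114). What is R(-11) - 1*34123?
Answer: -34123 + √103 ≈ -34113.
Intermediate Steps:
R(N) = √(114 + N)
R(-11) - 1*34123 = √(114 - 11) - 1*34123 = √103 - 34123 = -34123 + √103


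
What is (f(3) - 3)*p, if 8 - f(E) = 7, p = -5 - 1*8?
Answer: 26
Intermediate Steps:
p = -13 (p = -5 - 8 = -13)
f(E) = 1 (f(E) = 8 - 1*7 = 8 - 7 = 1)
(f(3) - 3)*p = (1 - 3)*(-13) = -2*(-13) = 26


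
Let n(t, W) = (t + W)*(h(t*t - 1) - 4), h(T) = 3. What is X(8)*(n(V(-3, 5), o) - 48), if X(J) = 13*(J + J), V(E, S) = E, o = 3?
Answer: -9984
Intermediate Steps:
X(J) = 26*J (X(J) = 13*(2*J) = 26*J)
n(t, W) = -W - t (n(t, W) = (t + W)*(3 - 4) = (W + t)*(-1) = -W - t)
X(8)*(n(V(-3, 5), o) - 48) = (26*8)*((-1*3 - 1*(-3)) - 48) = 208*((-3 + 3) - 48) = 208*(0 - 48) = 208*(-48) = -9984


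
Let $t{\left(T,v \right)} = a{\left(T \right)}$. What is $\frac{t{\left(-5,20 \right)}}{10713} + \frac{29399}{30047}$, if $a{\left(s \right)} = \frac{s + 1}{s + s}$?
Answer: $\frac{1574817529}{1609467555} \approx 0.97847$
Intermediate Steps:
$a{\left(s \right)} = \frac{1 + s}{2 s}$
$t{\left(T,v \right)} = \frac{1 + T}{2 T}$
$\frac{t{\left(-5,20 \right)}}{10713} + \frac{29399}{30047} = \frac{\frac{1}{2} \frac{1}{-5} \left(1 - 5\right)}{10713} + \frac{29399}{30047} = \frac{1}{2} \left(- \frac{1}{5}\right) \left(-4\right) \frac{1}{10713} + 29399 \cdot \frac{1}{30047} = \frac{2}{5} \cdot \frac{1}{10713} + \frac{29399}{30047} = \frac{2}{53565} + \frac{29399}{30047} = \frac{1574817529}{1609467555}$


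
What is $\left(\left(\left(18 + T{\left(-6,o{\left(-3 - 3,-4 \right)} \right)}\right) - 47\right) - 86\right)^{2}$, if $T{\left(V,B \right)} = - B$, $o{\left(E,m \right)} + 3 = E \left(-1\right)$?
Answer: $13924$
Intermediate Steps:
$o{\left(E,m \right)} = -3 - E$ ($o{\left(E,m \right)} = -3 + E \left(-1\right) = -3 - E$)
$\left(\left(\left(18 + T{\left(-6,o{\left(-3 - 3,-4 \right)} \right)}\right) - 47\right) - 86\right)^{2} = \left(\left(\left(18 - \left(-3 - \left(-3 - 3\right)\right)\right) - 47\right) - 86\right)^{2} = \left(\left(\left(18 - \left(-3 - -6\right)\right) - 47\right) - 86\right)^{2} = \left(\left(\left(18 - \left(-3 + 6\right)\right) - 47\right) - 86\right)^{2} = \left(\left(\left(18 - 3\right) - 47\right) - 86\right)^{2} = \left(\left(15 - 47\right) - 86\right)^{2} = \left(-32 - 86\right)^{2} = \left(-118\right)^{2} = 13924$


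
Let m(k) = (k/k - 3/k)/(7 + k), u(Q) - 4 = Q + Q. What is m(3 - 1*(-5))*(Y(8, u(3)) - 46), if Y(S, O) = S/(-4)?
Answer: -2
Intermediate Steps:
u(Q) = 4 + 2*Q (u(Q) = 4 + (Q + Q) = 4 + 2*Q)
m(k) = (1 - 3/k)/(7 + k)
Y(S, O) = -S/4 (Y(S, O) = S*(-¼) = -S/4)
m(3 - 1*(-5))*(Y(8, u(3)) - 46) = ((-3 + (3 - 1*(-5)))/((3 - 1*(-5))*(7 + (3 - 1*(-5)))))*(-¼*8 - 46) = ((-3 + (3 + 5))/((3 + 5)*(7 + (3 + 5))))*(-2 - 46) = ((-3 + 8)/(8*(7 + 8)))*(-48) = ((⅛)*5/15)*(-48) = ((⅛)*(1/15)*5)*(-48) = (1/24)*(-48) = -2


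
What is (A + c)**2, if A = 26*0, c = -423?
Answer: 178929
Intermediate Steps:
A = 0
(A + c)**2 = (0 - 423)**2 = (-423)**2 = 178929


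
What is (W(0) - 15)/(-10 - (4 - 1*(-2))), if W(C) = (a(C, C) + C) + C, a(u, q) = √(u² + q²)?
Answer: 15/16 ≈ 0.93750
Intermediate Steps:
a(u, q) = √(q² + u²)
W(C) = 2*C + √2*√(C²) (W(C) = (√(C² + C²) + C) + C = (√(2*C²) + C) + C = (√2*√(C²) + C) + C = (C + √2*√(C²)) + C = 2*C + √2*√(C²))
(W(0) - 15)/(-10 - (4 - 1*(-2))) = ((2*0 + √2*√(0²)) - 15)/(-10 - (4 - 1*(-2))) = ((0 + √2*√0) - 15)/(-10 - (4 + 2)) = ((0 + √2*0) - 15)/(-10 - 1*6) = ((0 + 0) - 15)/(-10 - 6) = (0 - 15)/(-16) = -1/16*(-15) = 15/16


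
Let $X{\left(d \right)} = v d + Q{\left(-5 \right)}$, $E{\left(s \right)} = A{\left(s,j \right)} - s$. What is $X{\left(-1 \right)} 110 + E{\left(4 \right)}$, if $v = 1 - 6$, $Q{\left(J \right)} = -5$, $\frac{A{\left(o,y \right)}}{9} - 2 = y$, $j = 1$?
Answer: $23$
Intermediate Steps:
$A{\left(o,y \right)} = 18 + 9 y$
$E{\left(s \right)} = 27 - s$ ($E{\left(s \right)} = \left(18 + 9 \cdot 1\right) - s = \left(18 + 9\right) - s = 27 - s$)
$v = -5$
$X{\left(d \right)} = -5 - 5 d$ ($X{\left(d \right)} = - 5 d - 5 = -5 - 5 d$)
$X{\left(-1 \right)} 110 + E{\left(4 \right)} = \left(-5 - -5\right) 110 + \left(27 - 4\right) = \left(-5 + 5\right) 110 + \left(27 - 4\right) = 0 \cdot 110 + 23 = 0 + 23 = 23$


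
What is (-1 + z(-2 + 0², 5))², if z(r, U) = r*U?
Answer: 121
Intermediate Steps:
z(r, U) = U*r
(-1 + z(-2 + 0², 5))² = (-1 + 5*(-2 + 0²))² = (-1 + 5*(-2 + 0))² = (-1 + 5*(-2))² = (-1 - 10)² = (-11)² = 121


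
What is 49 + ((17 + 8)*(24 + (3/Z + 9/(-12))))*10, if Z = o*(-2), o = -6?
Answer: 5924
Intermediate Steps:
Z = 12 (Z = -6*(-2) = 12)
49 + ((17 + 8)*(24 + (3/Z + 9/(-12))))*10 = 49 + ((17 + 8)*(24 + (3/12 + 9/(-12))))*10 = 49 + (25*(24 + (3*(1/12) + 9*(-1/12))))*10 = 49 + (25*(24 + (¼ - ¾)))*10 = 49 + (25*(24 - ½))*10 = 49 + (25*(47/2))*10 = 49 + (1175/2)*10 = 49 + 5875 = 5924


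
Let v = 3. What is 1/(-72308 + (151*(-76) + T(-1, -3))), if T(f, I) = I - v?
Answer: -1/83790 ≈ -1.1935e-5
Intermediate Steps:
T(f, I) = -3 + I (T(f, I) = I - 1*3 = I - 3 = -3 + I)
1/(-72308 + (151*(-76) + T(-1, -3))) = 1/(-72308 + (151*(-76) + (-3 - 3))) = 1/(-72308 + (-11476 - 6)) = 1/(-72308 - 11482) = 1/(-83790) = -1/83790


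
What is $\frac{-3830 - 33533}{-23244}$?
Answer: $\frac{37363}{23244} \approx 1.6074$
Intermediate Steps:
$\frac{-3830 - 33533}{-23244} = \left(-3830 - 33533\right) \left(- \frac{1}{23244}\right) = \left(-37363\right) \left(- \frac{1}{23244}\right) = \frac{37363}{23244}$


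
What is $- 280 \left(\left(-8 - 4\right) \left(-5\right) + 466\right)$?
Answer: $-147280$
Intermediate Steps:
$- 280 \left(\left(-8 - 4\right) \left(-5\right) + 466\right) = - 280 \left(\left(-12\right) \left(-5\right) + 466\right) = - 280 \left(60 + 466\right) = \left(-280\right) 526 = -147280$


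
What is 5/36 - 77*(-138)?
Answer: 382541/36 ≈ 10626.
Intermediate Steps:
5/36 - 77*(-138) = (1/36)*5 + 10626 = 5/36 + 10626 = 382541/36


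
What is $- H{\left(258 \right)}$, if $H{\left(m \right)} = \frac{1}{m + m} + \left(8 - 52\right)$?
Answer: $\frac{22703}{516} \approx 43.998$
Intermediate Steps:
$H{\left(m \right)} = -44 + \frac{1}{2 m}$ ($H{\left(m \right)} = \frac{1}{2 m} - 44 = -44 + \frac{1}{2 m}$)
$- H{\left(258 \right)} = - (-44 + \frac{1}{2 \cdot 258}) = - (-44 + \frac{1}{2} \cdot \frac{1}{258}) = - (-44 + \frac{1}{516}) = \left(-1\right) \left(- \frac{22703}{516}\right) = \frac{22703}{516}$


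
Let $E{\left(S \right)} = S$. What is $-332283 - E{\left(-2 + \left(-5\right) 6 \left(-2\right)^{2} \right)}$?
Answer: $-332161$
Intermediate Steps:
$-332283 - E{\left(-2 + \left(-5\right) 6 \left(-2\right)^{2} \right)} = -332283 - \left(-2 + \left(-5\right) 6 \left(-2\right)^{2}\right) = -332283 - \left(-2 - 120\right) = -332283 - -122 = -332283 + 122 = -332161$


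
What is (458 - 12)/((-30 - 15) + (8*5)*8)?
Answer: 446/275 ≈ 1.6218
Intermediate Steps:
(458 - 12)/((-30 - 15) + (8*5)*8) = 446/(-45 + 40*8) = 446/(-45 + 320) = 446/275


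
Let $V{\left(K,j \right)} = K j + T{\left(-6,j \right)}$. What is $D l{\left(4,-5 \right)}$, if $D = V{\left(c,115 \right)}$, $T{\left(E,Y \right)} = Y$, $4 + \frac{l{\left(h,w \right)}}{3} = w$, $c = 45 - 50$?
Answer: $12420$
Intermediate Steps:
$c = -5$
$l{\left(h,w \right)} = -12 + 3 w$
$V{\left(K,j \right)} = j + K j$ ($V{\left(K,j \right)} = K j + j = j + K j$)
$D = -460$ ($D = 115 \left(1 - 5\right) = 115 \left(-4\right) = -460$)
$D l{\left(4,-5 \right)} = - 460 \left(-12 + 3 \left(-5\right)\right) = - 460 \left(-12 - 15\right) = \left(-460\right) \left(-27\right) = 12420$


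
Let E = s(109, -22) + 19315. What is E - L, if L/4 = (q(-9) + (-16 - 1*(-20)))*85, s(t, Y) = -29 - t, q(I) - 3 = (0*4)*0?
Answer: 16797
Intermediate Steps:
q(I) = 3 (q(I) = 3 + (0*4)*0 = 3 + 0*0 = 3 + 0 = 3)
L = 2380 (L = 4*((3 + (-16 - 1*(-20)))*85) = 4*((3 + (-16 + 20))*85) = 4*((3 + 4)*85) = 4*(7*85) = 4*595 = 2380)
E = 19177 (E = (-29 - 1*109) + 19315 = (-29 - 109) + 19315 = -138 + 19315 = 19177)
E - L = 19177 - 1*2380 = 19177 - 2380 = 16797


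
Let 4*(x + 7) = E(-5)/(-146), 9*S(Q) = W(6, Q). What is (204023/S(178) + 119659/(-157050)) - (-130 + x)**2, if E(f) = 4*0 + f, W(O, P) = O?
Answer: 7693421115556123/26781422400 ≈ 2.8727e+5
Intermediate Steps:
S(Q) = 2/3 (S(Q) = (1/9)*6 = 2/3)
E(f) = f (E(f) = 0 + f = f)
x = -4083/584 (x = -7 + (-5/(-146))/4 = -7 + (-5*(-1/146))/4 = -7 + (1/4)*(5/146) = -7 + 5/584 = -4083/584 ≈ -6.9914)
(204023/S(178) + 119659/(-157050)) - (-130 + x)**2 = (204023/(2/3) + 119659/(-157050)) - (-130 - 4083/584)**2 = (204023*(3/2) + 119659*(-1/157050)) - (-80003/584)**2 = (612069/2 - 119659/157050) - 1*6400480009/341056 = 24031299283/78525 - 6400480009/341056 = 7693421115556123/26781422400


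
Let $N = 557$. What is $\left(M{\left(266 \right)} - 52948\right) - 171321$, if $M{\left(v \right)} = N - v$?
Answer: $-223978$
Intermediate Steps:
$M{\left(v \right)} = 557 - v$
$\left(M{\left(266 \right)} - 52948\right) - 171321 = \left(\left(557 - 266\right) - 52948\right) - 171321 = \left(291 - 52948\right) - 171321 = -52657 - 171321 = -223978$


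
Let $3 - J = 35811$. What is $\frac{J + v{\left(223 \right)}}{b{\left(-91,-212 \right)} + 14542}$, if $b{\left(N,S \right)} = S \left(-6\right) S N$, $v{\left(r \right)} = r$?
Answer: $- \frac{35585}{24553966} \approx -0.0014493$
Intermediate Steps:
$J = -35808$ ($J = 3 - 35811 = -35808$)
$b{\left(N,S \right)} = - 6 N S^{2}$ ($b{\left(N,S \right)} = - 6 S N S = - 6 N S^{2}$)
$\frac{J + v{\left(223 \right)}}{b{\left(-91,-212 \right)} + 14542} = \frac{-35808 + 223}{\left(-6\right) \left(-91\right) \left(-212\right)^{2} + 14542} = - \frac{35585}{\left(-6\right) \left(-91\right) 44944 + 14542} = - \frac{35585}{24539424 + 14542} = - \frac{35585}{24553966}$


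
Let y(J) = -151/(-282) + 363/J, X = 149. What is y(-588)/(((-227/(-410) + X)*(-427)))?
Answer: 463915/361787836662 ≈ 1.2823e-6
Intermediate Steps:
y(J) = 151/282 + 363/J (y(J) = -151*(-1/282) + 363/J = 151/282 + 363/J)
y(-588)/(((-227/(-410) + X)*(-427))) = (151/282 + 363/(-588))/(((-227/(-410) + 149)*(-427))) = (151/282 + 363*(-1/588))/(((-227*(-1/410) + 149)*(-427))) = (151/282 - 121/196)/(((227/410 + 149)*(-427))) = -2263/(27636*((61317/410)*(-427))) = -2263/(27636*(-26182359/410)) = -2263/27636*(-410/26182359) = 463915/361787836662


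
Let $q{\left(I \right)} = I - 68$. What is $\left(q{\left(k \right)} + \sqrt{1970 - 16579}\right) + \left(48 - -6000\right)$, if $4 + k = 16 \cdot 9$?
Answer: $6120 + i \sqrt{14609} \approx 6120.0 + 120.87 i$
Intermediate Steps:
$k = 140$ ($k = -4 + 16 \cdot 9 = -4 + 144 = 140$)
$q{\left(I \right)} = -68 + I$ ($q{\left(I \right)} = I - 68 = -68 + I$)
$\left(q{\left(k \right)} + \sqrt{1970 - 16579}\right) + \left(48 - -6000\right) = \left(\left(-68 + 140\right) + \sqrt{1970 - 16579}\right) + \left(48 - -6000\right) = \left(72 + \sqrt{-14609}\right) + \left(48 + 6000\right) = \left(72 + i \sqrt{14609}\right) + 6048 = 6120 + i \sqrt{14609}$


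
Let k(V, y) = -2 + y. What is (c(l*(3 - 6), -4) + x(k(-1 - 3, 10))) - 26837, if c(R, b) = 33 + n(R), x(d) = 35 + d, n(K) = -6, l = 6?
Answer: -26767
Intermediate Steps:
c(R, b) = 27 (c(R, b) = 33 - 6 = 27)
(c(l*(3 - 6), -4) + x(k(-1 - 3, 10))) - 26837 = (27 + (35 + (-2 + 10))) - 26837 = (27 + (35 + 8)) - 26837 = (27 + 43) - 26837 = 70 - 26837 = -26767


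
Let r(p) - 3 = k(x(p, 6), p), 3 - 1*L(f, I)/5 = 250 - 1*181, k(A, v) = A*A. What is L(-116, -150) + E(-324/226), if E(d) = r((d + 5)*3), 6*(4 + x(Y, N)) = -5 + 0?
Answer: -10931/36 ≈ -303.64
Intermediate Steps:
x(Y, N) = -29/6 (x(Y, N) = -4 + (-5 + 0)/6 = -4 + (1/6)*(-5) = -4 - 5/6 = -29/6)
k(A, v) = A**2
L(f, I) = -330 (L(f, I) = 15 - 5*(250 - 1*181) = 15 - 5*(250 - 181) = 15 - 5*69 = 15 - 345 = -330)
r(p) = 949/36 (r(p) = 3 + (-29/6)**2 = 3 + 841/36 = 949/36)
E(d) = 949/36
L(-116, -150) + E(-324/226) = -330 + 949/36 = -10931/36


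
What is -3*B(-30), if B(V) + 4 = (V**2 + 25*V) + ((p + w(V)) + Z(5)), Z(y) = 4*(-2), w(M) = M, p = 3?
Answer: -333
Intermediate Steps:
Z(y) = -8
B(V) = -9 + V**2 + 26*V (B(V) = -4 + ((V**2 + 25*V) + ((3 + V) - 8)) = -4 + ((V**2 + 25*V) + (-5 + V)) = -4 + (-5 + V**2 + 26*V) = -9 + V**2 + 26*V)
-3*B(-30) = -3*(-9 + (-30)**2 + 26*(-30)) = -3*(-9 + 900 - 780) = -3*111 = -333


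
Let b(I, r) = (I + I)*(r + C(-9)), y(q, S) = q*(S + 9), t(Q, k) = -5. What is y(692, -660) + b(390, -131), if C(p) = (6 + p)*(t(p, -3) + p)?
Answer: -519912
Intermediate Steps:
y(q, S) = q*(9 + S)
C(p) = (-5 + p)*(6 + p) (C(p) = (6 + p)*(-5 + p) = (-5 + p)*(6 + p))
b(I, r) = 2*I*(42 + r) (b(I, r) = (I + I)*(r + (-30 - 9 + (-9)²)) = (2*I)*(r + (-30 - 9 + 81)) = (2*I)*(r + 42) = (2*I)*(42 + r) = 2*I*(42 + r))
y(692, -660) + b(390, -131) = 692*(9 - 660) + 2*390*(42 - 131) = 692*(-651) + 2*390*(-89) = -450492 - 69420 = -519912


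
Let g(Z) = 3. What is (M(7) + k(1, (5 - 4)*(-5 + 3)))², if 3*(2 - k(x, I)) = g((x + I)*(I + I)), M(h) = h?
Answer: 64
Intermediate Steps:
k(x, I) = 1 (k(x, I) = 2 - ⅓*3 = 2 - 1 = 1)
(M(7) + k(1, (5 - 4)*(-5 + 3)))² = (7 + 1)² = 8² = 64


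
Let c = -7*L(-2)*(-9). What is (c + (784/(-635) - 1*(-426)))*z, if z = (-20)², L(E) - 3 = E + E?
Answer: 18377680/127 ≈ 1.4471e+5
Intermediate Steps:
L(E) = 3 + 2*E (L(E) = 3 + (E + E) = 3 + 2*E)
z = 400
c = -63 (c = -7*(3 + 2*(-2))*(-9) = -7*(3 - 4)*(-9) = -7*(-1)*(-9) = 7*(-9) = -63)
(c + (784/(-635) - 1*(-426)))*z = (-63 + (784/(-635) - 1*(-426)))*400 = (-63 + (784*(-1/635) + 426))*400 = (-63 + (-784/635 + 426))*400 = (-63 + 269726/635)*400 = (229721/635)*400 = 18377680/127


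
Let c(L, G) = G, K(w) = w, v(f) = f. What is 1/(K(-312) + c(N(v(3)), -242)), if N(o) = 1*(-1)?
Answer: -1/554 ≈ -0.0018051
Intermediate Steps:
N(o) = -1
1/(K(-312) + c(N(v(3)), -242)) = 1/(-312 - 242) = 1/(-554) = -1/554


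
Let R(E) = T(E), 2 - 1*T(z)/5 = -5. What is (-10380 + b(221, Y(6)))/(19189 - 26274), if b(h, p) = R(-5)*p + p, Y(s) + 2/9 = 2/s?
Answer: 10376/7085 ≈ 1.4645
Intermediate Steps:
T(z) = 35 (T(z) = 10 - 5*(-5) = 10 + 25 = 35)
R(E) = 35
Y(s) = -2/9 + 2/s
b(h, p) = 36*p (b(h, p) = 35*p + p = 36*p)
(-10380 + b(221, Y(6)))/(19189 - 26274) = (-10380 + 36*(-2/9 + 2/6))/(19189 - 26274) = (-10380 + 36*(-2/9 + 2*(⅙)))/(-7085) = (-10380 + 36*(-2/9 + ⅓))*(-1/7085) = (-10380 + 36*(⅑))*(-1/7085) = (-10380 + 4)*(-1/7085) = -10376*(-1/7085) = 10376/7085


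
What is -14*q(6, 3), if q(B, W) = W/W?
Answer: -14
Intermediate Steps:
q(B, W) = 1
-14*q(6, 3) = -14*1 = -14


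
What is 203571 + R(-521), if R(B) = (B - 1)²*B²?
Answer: 73963533015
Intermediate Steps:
R(B) = B²*(-1 + B)² (R(B) = (-1 + B)²*B² = B²*(-1 + B)²)
203571 + R(-521) = 203571 + (-521)²*(-1 - 521)² = 203571 + 271441*(-522)² = 203571 + 271441*272484 = 203571 + 73963329444 = 73963533015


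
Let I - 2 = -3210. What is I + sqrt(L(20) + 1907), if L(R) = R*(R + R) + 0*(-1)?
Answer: -3208 + sqrt(2707) ≈ -3156.0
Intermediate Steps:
L(R) = 2*R**2 (L(R) = R*(2*R) + 0 = 2*R**2 + 0 = 2*R**2)
I = -3208 (I = 2 - 3210 = -3208)
I + sqrt(L(20) + 1907) = -3208 + sqrt(2*20**2 + 1907) = -3208 + sqrt(2*400 + 1907) = -3208 + sqrt(800 + 1907) = -3208 + sqrt(2707)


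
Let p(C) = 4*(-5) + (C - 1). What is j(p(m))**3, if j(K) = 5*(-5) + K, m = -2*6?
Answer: -195112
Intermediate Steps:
m = -12
p(C) = -21 + C (p(C) = -20 + (-1 + C) = -21 + C)
j(K) = -25 + K
j(p(m))**3 = (-25 + (-21 - 12))**3 = (-25 - 33)**3 = (-58)**3 = -195112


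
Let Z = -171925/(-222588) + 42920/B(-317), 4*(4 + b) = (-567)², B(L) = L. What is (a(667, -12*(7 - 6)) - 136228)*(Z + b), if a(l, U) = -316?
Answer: -193254702402524512/17640099 ≈ -1.0955e+10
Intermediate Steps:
b = 321473/4 (b = -4 + (¼)*(-567)² = -4 + (¼)*321489 = -4 + 321489/4 = 321473/4 ≈ 80368.)
Z = -9498976735/70560396 (Z = -171925/(-222588) + 42920/(-317) = -171925*(-1/222588) + 42920*(-1/317) = 171925/222588 - 42920/317 = -9498976735/70560396 ≈ -134.62)
(a(667, -12*(7 - 6)) - 136228)*(Z + b) = (-316 - 136228)*(-9498976735/70560396 + 321473/4) = -136544*1415329142273/17640099 = -193254702402524512/17640099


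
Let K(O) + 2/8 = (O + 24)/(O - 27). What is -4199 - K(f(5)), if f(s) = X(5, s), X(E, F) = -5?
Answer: -134341/32 ≈ -4198.2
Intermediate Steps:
f(s) = -5
K(O) = -1/4 + (24 + O)/(-27 + O) (K(O) = -1/4 + (O + 24)/(O - 27) = -1/4 + (24 + O)/(-27 + O))
-4199 - K(f(5)) = -4199 - 3*(41 - 5)/(4*(-27 - 5)) = -4199 - 3*36/(4*(-32)) = -4199 - 3*(-1)*36/(4*32) = -4199 - 1*(-27/32) = -4199 + 27/32 = -134341/32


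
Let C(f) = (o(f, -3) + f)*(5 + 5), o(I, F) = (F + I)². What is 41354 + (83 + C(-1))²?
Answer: 95643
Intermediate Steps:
C(f) = 10*f + 10*(-3 + f)² (C(f) = ((-3 + f)² + f)*(5 + 5) = (f + (-3 + f)²)*10 = 10*f + 10*(-3 + f)²)
41354 + (83 + C(-1))² = 41354 + (83 + (10*(-1) + 10*(-3 - 1)²))² = 41354 + (83 + (-10 + 10*(-4)²))² = 41354 + (83 + (-10 + 10*16))² = 41354 + (83 + (-10 + 160))² = 41354 + (83 + 150)² = 41354 + 233² = 41354 + 54289 = 95643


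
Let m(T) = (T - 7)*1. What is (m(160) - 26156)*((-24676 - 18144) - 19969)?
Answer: 1632702367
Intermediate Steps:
m(T) = -7 + T (m(T) = (-7 + T)*1 = -7 + T)
(m(160) - 26156)*((-24676 - 18144) - 19969) = ((-7 + 160) - 26156)*((-24676 - 18144) - 19969) = (153 - 26156)*(-42820 - 19969) = -26003*(-62789) = 1632702367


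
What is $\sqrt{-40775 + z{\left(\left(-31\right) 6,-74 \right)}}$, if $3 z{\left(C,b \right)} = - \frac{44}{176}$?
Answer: $\frac{67 i \sqrt{327}}{6} \approx 201.93 i$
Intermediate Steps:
$z{\left(C,b \right)} = - \frac{1}{12}$ ($z{\left(C,b \right)} = \frac{\left(-44\right) \frac{1}{176}}{3} = \frac{1}{3} \left(- \frac{1}{4}\right) = - \frac{1}{12}$)
$\sqrt{-40775 + z{\left(\left(-31\right) 6,-74 \right)}} = \sqrt{-40775 - \frac{1}{12}} = \sqrt{- \frac{489301}{12}} = \frac{67 i \sqrt{327}}{6}$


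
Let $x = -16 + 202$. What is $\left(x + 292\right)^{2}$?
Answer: $228484$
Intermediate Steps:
$x = 186$
$\left(x + 292\right)^{2} = \left(186 + 292\right)^{2} = 478^{2} = 228484$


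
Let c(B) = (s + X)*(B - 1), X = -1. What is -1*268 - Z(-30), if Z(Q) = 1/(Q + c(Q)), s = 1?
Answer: -8039/30 ≈ -267.97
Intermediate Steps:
c(B) = 0 (c(B) = (1 - 1)*(B - 1) = 0*(-1 + B) = 0)
Z(Q) = 1/Q (Z(Q) = 1/(Q + 0) = 1/Q)
-1*268 - Z(-30) = -1*268 - 1/(-30) = -268 - 1*(-1/30) = -268 + 1/30 = -8039/30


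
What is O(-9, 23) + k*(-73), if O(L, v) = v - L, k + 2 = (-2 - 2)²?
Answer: -990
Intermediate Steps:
k = 14 (k = -2 + (-2 - 2)² = -2 + (-4)² = -2 + 16 = 14)
O(-9, 23) + k*(-73) = (23 - 1*(-9)) + 14*(-73) = (23 + 9) - 1022 = 32 - 1022 = -990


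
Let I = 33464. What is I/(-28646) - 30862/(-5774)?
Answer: 172712929/41350501 ≈ 4.1768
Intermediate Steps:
I/(-28646) - 30862/(-5774) = 33464/(-28646) - 30862/(-5774) = 33464*(-1/28646) - 30862*(-1/5774) = -16732/14323 + 15431/2887 = 172712929/41350501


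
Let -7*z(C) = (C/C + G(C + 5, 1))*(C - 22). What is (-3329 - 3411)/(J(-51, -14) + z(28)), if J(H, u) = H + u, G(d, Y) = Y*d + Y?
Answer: 1348/19 ≈ 70.947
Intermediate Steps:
G(d, Y) = Y + Y*d
z(C) = -(-22 + C)*(7 + C)/7 (z(C) = -(C/C + 1*(1 + (C + 5)))*(C - 22)/7 = -(1 + 1*(1 + (5 + C)))*(-22 + C)/7 = -(1 + 1*(6 + C))*(-22 + C)/7 = -(1 + (6 + C))*(-22 + C)/7 = -(7 + C)*(-22 + C)/7 = -(-22 + C)*(7 + C)/7)
(-3329 - 3411)/(J(-51, -14) + z(28)) = (-3329 - 3411)/((-51 - 14) + (22 - ⅐*28² + (15/7)*28)) = -6740/(-65 + (22 - ⅐*784 + 60)) = -6740/(-65 + (22 - 112 + 60)) = -6740/(-65 - 30) = -6740/(-95) = -6740*(-1/95) = 1348/19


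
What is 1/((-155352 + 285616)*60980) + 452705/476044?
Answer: 899015397128411/945363726165920 ≈ 0.95097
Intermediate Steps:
1/((-155352 + 285616)*60980) + 452705/476044 = (1/60980)/130264 + 452705*(1/476044) = (1/130264)*(1/60980) + 452705/476044 = 1/7943498720 + 452705/476044 = 899015397128411/945363726165920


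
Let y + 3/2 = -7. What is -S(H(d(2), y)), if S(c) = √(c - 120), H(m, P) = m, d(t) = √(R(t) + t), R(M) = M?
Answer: -I*√118 ≈ -10.863*I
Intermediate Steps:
y = -17/2 (y = -3/2 - 7 = -17/2 ≈ -8.5000)
d(t) = √2*√t (d(t) = √(t + t) = √(2*t) = √2*√t)
S(c) = √(-120 + c)
-S(H(d(2), y)) = -√(-120 + √2*√2) = -√(-120 + 2) = -√(-118) = -I*√118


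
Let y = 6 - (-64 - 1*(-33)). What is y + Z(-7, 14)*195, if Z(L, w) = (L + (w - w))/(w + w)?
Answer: -47/4 ≈ -11.750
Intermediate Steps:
Z(L, w) = L/(2*w) (Z(L, w) = (L + 0)/((2*w)) = L*(1/(2*w)) = L/(2*w))
y = 37 (y = 6 - (-64 + 33) = 6 - 1*(-31) = 6 + 31 = 37)
y + Z(-7, 14)*195 = 37 + ((½)*(-7)/14)*195 = 37 + ((½)*(-7)*(1/14))*195 = 37 - ¼*195 = 37 - 195/4 = -47/4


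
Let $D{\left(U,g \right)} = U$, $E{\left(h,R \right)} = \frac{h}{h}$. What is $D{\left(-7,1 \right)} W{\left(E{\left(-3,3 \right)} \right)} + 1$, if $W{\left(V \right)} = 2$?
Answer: $-13$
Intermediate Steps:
$E{\left(h,R \right)} = 1$
$D{\left(-7,1 \right)} W{\left(E{\left(-3,3 \right)} \right)} + 1 = \left(-7\right) 2 + 1 = -14 + 1 = -13$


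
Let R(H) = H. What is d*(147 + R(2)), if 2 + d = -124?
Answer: -18774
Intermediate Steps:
d = -126 (d = -2 - 124 = -126)
d*(147 + R(2)) = -126*(147 + 2) = -126*149 = -18774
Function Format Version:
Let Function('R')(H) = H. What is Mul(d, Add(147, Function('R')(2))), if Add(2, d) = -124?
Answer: -18774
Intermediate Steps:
d = -126 (d = Add(-2, -124) = -126)
Mul(d, Add(147, Function('R')(2))) = Mul(-126, Add(147, 2)) = Mul(-126, 149) = -18774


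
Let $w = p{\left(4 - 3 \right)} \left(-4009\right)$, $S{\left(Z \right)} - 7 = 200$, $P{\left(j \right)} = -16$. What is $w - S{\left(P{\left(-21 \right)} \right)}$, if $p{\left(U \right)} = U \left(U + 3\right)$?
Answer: $-16243$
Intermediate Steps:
$p{\left(U \right)} = U \left(3 + U\right)$
$S{\left(Z \right)} = 207$ ($S{\left(Z \right)} = 7 + 200 = 207$)
$w = -16036$ ($w = \left(4 - 3\right) \left(3 + \left(4 - 3\right)\right) \left(-4009\right) = 1 \left(3 + 1\right) \left(-4009\right) = 1 \cdot 4 \left(-4009\right) = 4 \left(-4009\right) = -16036$)
$w - S{\left(P{\left(-21 \right)} \right)} = -16036 - 207 = -16243$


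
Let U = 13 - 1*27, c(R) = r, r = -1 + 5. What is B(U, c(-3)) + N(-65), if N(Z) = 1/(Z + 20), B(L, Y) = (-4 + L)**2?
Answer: 14579/45 ≈ 323.98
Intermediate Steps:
r = 4
c(R) = 4
U = -14 (U = 13 - 27 = -14)
N(Z) = 1/(20 + Z)
B(U, c(-3)) + N(-65) = (-4 - 14)**2 + 1/(20 - 65) = (-18)**2 + 1/(-45) = 324 - 1/45 = 14579/45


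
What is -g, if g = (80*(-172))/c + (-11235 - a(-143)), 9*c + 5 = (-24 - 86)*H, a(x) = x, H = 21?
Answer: 5110828/463 ≈ 11039.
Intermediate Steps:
c = -2315/9 (c = -5/9 + ((-24 - 86)*21)/9 = -5/9 + (-110*21)/9 = -5/9 + (⅑)*(-2310) = -5/9 - 770/3 = -2315/9 ≈ -257.22)
g = -5110828/463 (g = (80*(-172))/(-2315/9) + (-11235 - 1*(-143)) = -13760*(-9/2315) + (-11235 + 143) = 24768/463 - 11092 = -5110828/463 ≈ -11039.)
-g = -1*(-5110828/463) = 5110828/463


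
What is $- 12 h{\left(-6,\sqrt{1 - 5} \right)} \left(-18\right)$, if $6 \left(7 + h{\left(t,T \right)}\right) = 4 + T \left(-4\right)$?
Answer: $-1368 - 288 i \approx -1368.0 - 288.0 i$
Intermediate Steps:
$h{\left(t,T \right)} = - \frac{19}{3} - \frac{2 T}{3}$ ($h{\left(t,T \right)} = -7 + \frac{4 + T \left(-4\right)}{6} = -7 + \frac{4 - 4 T}{6} = -7 - \left(- \frac{2}{3} + \frac{2 T}{3}\right) = - \frac{19}{3} - \frac{2 T}{3}$)
$- 12 h{\left(-6,\sqrt{1 - 5} \right)} \left(-18\right) = - 12 \left(- \frac{19}{3} - \frac{2 \sqrt{1 - 5}}{3}\right) \left(-18\right) = - 12 \left(- \frac{19}{3} - \frac{2 \sqrt{-4}}{3}\right) \left(-18\right) = - 12 \left(- \frac{19}{3} - \frac{2 \cdot 2 i}{3}\right) \left(-18\right) = - 12 \left(- \frac{19}{3} - \frac{4 i}{3}\right) \left(-18\right) = \left(76 + 16 i\right) \left(-18\right) = -1368 - 288 i$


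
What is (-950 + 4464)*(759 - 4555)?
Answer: -13339144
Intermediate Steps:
(-950 + 4464)*(759 - 4555) = 3514*(-3796) = -13339144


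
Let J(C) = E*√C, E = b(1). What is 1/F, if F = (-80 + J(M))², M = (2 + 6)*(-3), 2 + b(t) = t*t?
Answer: 1/(4*(40 + I*√6)²) ≈ 0.0001545 - 1.8994e-5*I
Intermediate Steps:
b(t) = -2 + t² (b(t) = -2 + t*t = -2 + t²)
E = -1 (E = -2 + 1² = -2 + 1 = -1)
M = -24 (M = 8*(-3) = -24)
J(C) = -√C
F = (-80 - 2*I*√6)² (F = (-80 - √(-24))² = (-80 - 2*I*√6)² ≈ 6376.0 + 783.84*I)
1/F = 1/(6376 + 320*I*√6)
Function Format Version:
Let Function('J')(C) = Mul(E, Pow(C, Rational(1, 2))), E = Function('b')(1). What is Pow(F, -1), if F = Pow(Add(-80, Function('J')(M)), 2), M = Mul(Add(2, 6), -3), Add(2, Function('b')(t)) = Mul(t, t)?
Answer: Mul(Rational(1, 4), Pow(Add(40, Mul(I, Pow(6, Rational(1, 2)))), -2)) ≈ Add(0.00015450, Mul(-1.8994e-5, I))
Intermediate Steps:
Function('b')(t) = Add(-2, Pow(t, 2)) (Function('b')(t) = Add(-2, Mul(t, t)) = Add(-2, Pow(t, 2)))
E = -1 (E = Add(-2, Pow(1, 2)) = Add(-2, 1) = -1)
M = -24 (M = Mul(8, -3) = -24)
Function('J')(C) = Mul(-1, Pow(C, Rational(1, 2)))
F = Pow(Add(-80, Mul(-2, I, Pow(6, Rational(1, 2)))), 2) (F = Pow(Add(-80, Mul(-1, Pow(-24, Rational(1, 2)))), 2) = Pow(Add(-80, Mul(-1, Mul(2, I, Pow(6, Rational(1, 2))))), 2) = Pow(Add(-80, Mul(-2, I, Pow(6, Rational(1, 2)))), 2) ≈ Add(6376.0, Mul(783.84, I)))
Pow(F, -1) = Pow(Add(6376, Mul(320, I, Pow(6, Rational(1, 2)))), -1)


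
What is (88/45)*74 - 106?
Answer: 1742/45 ≈ 38.711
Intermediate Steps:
(88/45)*74 - 106 = 6512/45 - 106 = 1742/45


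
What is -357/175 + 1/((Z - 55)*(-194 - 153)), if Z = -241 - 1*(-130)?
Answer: -2937677/1440050 ≈ -2.0400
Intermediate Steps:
Z = -111 (Z = -241 + 130 = -111)
-357/175 + 1/((Z - 55)*(-194 - 153)) = -357/175 + 1/((-111 - 55)*(-194 - 153)) = -357*1/175 + 1/(-166*(-347)) = -51/25 - 1/166*(-1/347) = -51/25 + 1/57602 = -2937677/1440050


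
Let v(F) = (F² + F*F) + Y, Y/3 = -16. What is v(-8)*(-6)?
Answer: -480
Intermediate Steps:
Y = -48 (Y = 3*(-16) = -48)
v(F) = -48 + 2*F² (v(F) = (F² + F*F) - 48 = (F² + F²) - 48 = 2*F² - 48 = -48 + 2*F²)
v(-8)*(-6) = (-48 + 2*(-8)²)*(-6) = (-48 + 2*64)*(-6) = (-48 + 128)*(-6) = 80*(-6) = -480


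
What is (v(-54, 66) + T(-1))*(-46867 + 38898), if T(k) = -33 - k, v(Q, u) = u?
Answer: -270946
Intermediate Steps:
(v(-54, 66) + T(-1))*(-46867 + 38898) = (66 + (-33 - 1*(-1)))*(-46867 + 38898) = (66 + (-33 + 1))*(-7969) = (66 - 32)*(-7969) = 34*(-7969) = -270946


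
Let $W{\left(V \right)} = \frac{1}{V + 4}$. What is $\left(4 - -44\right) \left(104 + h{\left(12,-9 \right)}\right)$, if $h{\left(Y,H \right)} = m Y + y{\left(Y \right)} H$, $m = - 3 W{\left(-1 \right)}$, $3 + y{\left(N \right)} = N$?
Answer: $528$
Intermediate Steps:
$W{\left(V \right)} = \frac{1}{4 + V}$
$y{\left(N \right)} = -3 + N$
$m = -1$ ($m = - \frac{3}{4 - 1} = - \frac{3}{3} = \left(-3\right) \frac{1}{3} = -1$)
$h{\left(Y,H \right)} = - Y + H \left(-3 + Y\right)$ ($h{\left(Y,H \right)} = - Y + \left(-3 + Y\right) H = - Y + H \left(-3 + Y\right)$)
$\left(4 - -44\right) \left(104 + h{\left(12,-9 \right)}\right) = \left(4 - -44\right) \left(104 - \left(12 + 9 \left(-3 + 12\right)\right)\right) = \left(4 + 44\right) \left(104 - 93\right) = 48 \left(104 - 93\right) = 48 \cdot 11 = 528$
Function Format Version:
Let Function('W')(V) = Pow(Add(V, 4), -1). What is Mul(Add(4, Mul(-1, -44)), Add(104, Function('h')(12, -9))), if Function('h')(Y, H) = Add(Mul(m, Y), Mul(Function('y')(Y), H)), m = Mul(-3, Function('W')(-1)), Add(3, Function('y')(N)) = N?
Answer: 528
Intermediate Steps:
Function('W')(V) = Pow(Add(4, V), -1)
Function('y')(N) = Add(-3, N)
m = -1 (m = Mul(-3, Pow(Add(4, -1), -1)) = Mul(-3, Pow(3, -1)) = Mul(-3, Rational(1, 3)) = -1)
Function('h')(Y, H) = Add(Mul(-1, Y), Mul(H, Add(-3, Y))) (Function('h')(Y, H) = Add(Mul(-1, Y), Mul(Add(-3, Y), H)) = Add(Mul(-1, Y), Mul(H, Add(-3, Y))))
Mul(Add(4, Mul(-1, -44)), Add(104, Function('h')(12, -9))) = Mul(Add(4, Mul(-1, -44)), Add(104, Add(Mul(-1, 12), Mul(-9, Add(-3, 12))))) = Mul(Add(4, 44), Add(104, Add(-12, Mul(-9, 9)))) = Mul(48, Add(104, Add(-12, -81))) = Mul(48, Add(104, -93)) = Mul(48, 11) = 528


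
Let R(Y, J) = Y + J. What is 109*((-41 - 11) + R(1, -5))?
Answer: -6104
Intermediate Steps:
R(Y, J) = J + Y
109*((-41 - 11) + R(1, -5)) = 109*((-41 - 11) + (-5 + 1)) = 109*(-52 - 4) = 109*(-56) = -6104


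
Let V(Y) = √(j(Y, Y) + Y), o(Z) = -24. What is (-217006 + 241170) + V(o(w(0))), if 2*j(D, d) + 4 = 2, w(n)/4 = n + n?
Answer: 24164 + 5*I ≈ 24164.0 + 5.0*I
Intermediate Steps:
w(n) = 8*n (w(n) = 4*(n + n) = 4*(2*n) = 8*n)
j(D, d) = -1 (j(D, d) = -2 + (½)*2 = -2 + 1 = -1)
V(Y) = √(-1 + Y)
(-217006 + 241170) + V(o(w(0))) = (-217006 + 241170) + √(-1 - 24) = 24164 + √(-25) = 24164 + 5*I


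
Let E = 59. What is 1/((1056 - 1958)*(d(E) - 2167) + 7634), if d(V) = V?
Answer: 1/1909050 ≈ 5.2382e-7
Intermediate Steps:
1/((1056 - 1958)*(d(E) - 2167) + 7634) = 1/((1056 - 1958)*(59 - 2167) + 7634) = 1/(-902*(-2108) + 7634) = 1/(1901416 + 7634) = 1/1909050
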